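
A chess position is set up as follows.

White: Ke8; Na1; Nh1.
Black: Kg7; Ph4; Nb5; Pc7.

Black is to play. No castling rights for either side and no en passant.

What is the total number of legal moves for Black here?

Black to move; king on g7.
In check: no.
Legal moves: Kh8, Kg8, Kh7, Kh6, Kg6, Kf6, Na7, Nd6+, Nd4, Nc3, Na3, c6, h3, c5.
Count: 14.

14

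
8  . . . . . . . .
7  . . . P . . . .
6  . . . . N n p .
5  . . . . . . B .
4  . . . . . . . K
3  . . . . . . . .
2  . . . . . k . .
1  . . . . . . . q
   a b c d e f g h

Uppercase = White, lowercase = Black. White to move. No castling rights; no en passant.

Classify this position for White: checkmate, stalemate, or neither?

checkmate

White to move; white king on h4.
In check: yes, from the black queen on h1.
King squares — g3: attacked by Kf2; h3: attacked by Qh1; g4: attacked by Nf6; g5: own bishop; h5: attacked by Qh1.
Legal moves for White: none.
In check with no legal moves → checkmate.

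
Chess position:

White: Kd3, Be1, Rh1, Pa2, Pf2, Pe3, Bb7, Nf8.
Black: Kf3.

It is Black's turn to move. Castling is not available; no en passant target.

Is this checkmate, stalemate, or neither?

Black to move; black king on f3.
In check: yes, from the white bishop on b7.
King squares — e2: attacked by Kd3; f2: attacked by Be1; g2: attacked by Bb7; e3: attacked by Pf2; g3: attacked by Pf2; e4: attacked by Kd3; f4: attacked by Pe3; g4: available.
Legal moves for Black: Kg4.
Black is in check but has 1 legal move → neither.

neither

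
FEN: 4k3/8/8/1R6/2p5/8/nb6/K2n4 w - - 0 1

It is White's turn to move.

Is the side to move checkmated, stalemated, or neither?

White to move; white king on a1.
In check: yes, from the black bishop on b2.
King squares — b1: available; a2: available; b2: attacked by Nd1.
Legal moves for White: Kxa2, Kb1, Rxb2.
White is in check but has 3 legal moves → neither.

neither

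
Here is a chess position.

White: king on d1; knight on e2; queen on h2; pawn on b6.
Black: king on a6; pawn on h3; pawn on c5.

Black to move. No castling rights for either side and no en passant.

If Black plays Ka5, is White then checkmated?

After Ka5: white king on d1; in check: no.
White is not in check, so this cannot be checkmate.

no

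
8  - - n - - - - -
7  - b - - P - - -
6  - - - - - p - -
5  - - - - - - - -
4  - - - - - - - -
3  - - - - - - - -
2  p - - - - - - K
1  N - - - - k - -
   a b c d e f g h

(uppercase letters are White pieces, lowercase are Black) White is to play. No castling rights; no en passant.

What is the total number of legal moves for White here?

8

White to move; king on h2.
In check: no.
Legal moves: Kh3, Kg3, Nb3, Nc2, e8=Q, e8=R, e8=B, e8=N.
Count: 8.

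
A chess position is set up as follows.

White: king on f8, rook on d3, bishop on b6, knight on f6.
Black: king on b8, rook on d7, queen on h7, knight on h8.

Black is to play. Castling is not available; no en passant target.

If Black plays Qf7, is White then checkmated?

After Qf7: white king on f8; in check: yes, from the black queen on f7.
King squares — e7: attacked by Rd7; f7: attacked by Rd7; g7: attacked by Qf7; e8: attacked by Qf7; g8: attacked by Qf7.
White has no legal moves → checkmate.

yes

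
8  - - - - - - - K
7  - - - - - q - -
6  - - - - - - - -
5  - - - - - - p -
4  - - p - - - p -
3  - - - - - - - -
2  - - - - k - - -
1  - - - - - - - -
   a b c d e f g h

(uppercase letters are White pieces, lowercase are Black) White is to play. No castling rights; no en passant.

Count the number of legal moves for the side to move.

White to move; king on h8.
In check: no.
Legal moves: none.
Count: 0.

0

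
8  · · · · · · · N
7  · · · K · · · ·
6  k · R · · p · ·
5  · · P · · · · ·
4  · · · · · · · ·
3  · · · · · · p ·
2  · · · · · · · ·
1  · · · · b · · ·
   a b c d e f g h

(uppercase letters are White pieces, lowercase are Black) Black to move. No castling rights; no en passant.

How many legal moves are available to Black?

4

Black to move; king on a6.
In check: yes, from the white rook on c6.
Legal moves: Kb7, Ka7, Kb5, Ka5.
Count: 4.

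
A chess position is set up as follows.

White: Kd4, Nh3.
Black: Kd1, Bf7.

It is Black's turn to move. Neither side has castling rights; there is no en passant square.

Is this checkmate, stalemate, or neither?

Black to move; black king on d1.
In check: no.
Legal moves for Black: Bg8, Be8, Bg6, Be6, Bh5, Bd5, Bc4, Bb3, Ba2, Ke2, Kd2, Kc2, Ke1, Kc1.
Black has 14 legal moves and is not in check → neither.

neither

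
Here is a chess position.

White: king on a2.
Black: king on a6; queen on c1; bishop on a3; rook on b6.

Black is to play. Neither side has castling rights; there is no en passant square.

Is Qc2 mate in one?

no

After Qc2: white king on a2; in check: yes, from the black queen on c2.
White has 2 legal replies: Kxa3, Ka1.
In check but a legal move exists → not checkmate.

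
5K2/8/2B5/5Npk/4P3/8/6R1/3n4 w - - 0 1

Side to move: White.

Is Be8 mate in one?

yes

After Be8: black king on h5; in check: yes, from the white bishop on e8.
King squares — g4: attacked by Rg2; h4: attacked by Nf5; g5: own pawn; g6: attacked by Be8; h6: attacked by Nf5.
Black has no legal moves → checkmate.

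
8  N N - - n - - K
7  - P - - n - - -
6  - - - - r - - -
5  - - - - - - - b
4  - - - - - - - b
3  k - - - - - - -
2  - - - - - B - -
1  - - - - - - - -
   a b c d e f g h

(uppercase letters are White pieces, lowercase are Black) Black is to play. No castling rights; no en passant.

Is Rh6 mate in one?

yes

After Rh6: white king on h8; in check: yes, from the black rook on h6.
King squares — g7: attacked by Ne8; h7: attacked by Rh6; g8: attacked by Ne7.
White has no legal moves → checkmate.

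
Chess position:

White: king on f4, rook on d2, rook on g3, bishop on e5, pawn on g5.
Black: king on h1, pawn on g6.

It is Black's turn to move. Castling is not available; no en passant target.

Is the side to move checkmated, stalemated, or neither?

Black to move; black king on h1.
In check: no.
King squares — g1: attacked by Rg3; g2: attacked by Rd2; h2: attacked by Rd2.
Legal moves for Black: none.
Not in check and no legal moves → stalemate.

stalemate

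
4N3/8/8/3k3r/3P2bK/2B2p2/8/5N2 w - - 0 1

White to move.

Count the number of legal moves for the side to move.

White to move; king on h4.
In check: yes, from the black rook on h5.
Legal moves: Kxg4, Kg3.
Count: 2.

2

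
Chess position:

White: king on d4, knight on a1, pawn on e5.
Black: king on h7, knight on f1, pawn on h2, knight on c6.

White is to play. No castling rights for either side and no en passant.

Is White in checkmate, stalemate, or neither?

White to move; white king on d4.
In check: yes, from the black knight on c6.
King squares — c3: available; d3: available; e3: attacked by Nf1; c4: available; e4: available; c5: available; d5: available; e5: own pawn.
Legal moves for White: Kd5, Kc5, Ke4, Kc4, Kd3, Kc3.
White is in check but has 6 legal moves → neither.

neither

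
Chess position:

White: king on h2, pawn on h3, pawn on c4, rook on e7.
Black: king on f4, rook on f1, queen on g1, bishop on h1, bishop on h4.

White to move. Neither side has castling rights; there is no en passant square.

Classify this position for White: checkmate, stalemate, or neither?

checkmate

White to move; white king on h2.
In check: yes, from the black queen on g1.
King squares — g1: attacked by Rf1; h1: attacked by Qg1; g2: attacked by Qg1; g3: attacked by Qg1; h3: own pawn.
Legal moves for White: none.
In check with no legal moves → checkmate.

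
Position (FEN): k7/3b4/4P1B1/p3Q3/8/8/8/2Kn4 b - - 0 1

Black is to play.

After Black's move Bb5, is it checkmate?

After Bb5: white king on c1; in check: no.
White is not in check, so this cannot be checkmate.

no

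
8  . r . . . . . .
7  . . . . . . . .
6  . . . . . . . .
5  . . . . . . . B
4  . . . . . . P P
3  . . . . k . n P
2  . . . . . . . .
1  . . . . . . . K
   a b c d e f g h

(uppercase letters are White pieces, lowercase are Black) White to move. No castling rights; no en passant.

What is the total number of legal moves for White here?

White to move; king on h1.
In check: yes, from the black knight on g3.
Legal moves: Kh2, Kg2, Kg1.
Count: 3.

3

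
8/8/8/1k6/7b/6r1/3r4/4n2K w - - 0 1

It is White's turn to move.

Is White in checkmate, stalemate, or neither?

stalemate

White to move; white king on h1.
In check: no.
King squares — g1: attacked by Rg3; g2: attacked by Ne1; h2: attacked by Rd2.
Legal moves for White: none.
Not in check and no legal moves → stalemate.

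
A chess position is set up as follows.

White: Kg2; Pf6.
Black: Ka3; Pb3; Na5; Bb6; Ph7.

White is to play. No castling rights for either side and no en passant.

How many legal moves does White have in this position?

7

White to move; king on g2.
In check: no.
Legal moves: Kh3, Kg3, Kf3, Kh2, Kh1, Kf1, f7.
Count: 7.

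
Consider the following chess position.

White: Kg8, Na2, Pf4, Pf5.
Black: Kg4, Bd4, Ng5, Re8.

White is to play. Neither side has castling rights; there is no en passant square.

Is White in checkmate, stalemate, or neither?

checkmate

White to move; white king on g8.
In check: yes, from the black rook on e8.
King squares — f7: attacked by Ng5; g7: attacked by Bd4; h7: attacked by Ng5; f8: attacked by Re8; h8: attacked by Bd4.
Legal moves for White: none.
In check with no legal moves → checkmate.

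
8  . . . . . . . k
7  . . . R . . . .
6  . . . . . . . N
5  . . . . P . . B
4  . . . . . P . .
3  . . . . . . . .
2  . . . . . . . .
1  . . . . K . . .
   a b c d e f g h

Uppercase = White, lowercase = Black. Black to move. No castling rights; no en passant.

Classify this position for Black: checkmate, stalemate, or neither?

Black to move; black king on h8.
In check: no.
King squares — g7: attacked by Rd7; h7: attacked by Rd7; g8: attacked by Nh6.
Legal moves for Black: none.
Not in check and no legal moves → stalemate.

stalemate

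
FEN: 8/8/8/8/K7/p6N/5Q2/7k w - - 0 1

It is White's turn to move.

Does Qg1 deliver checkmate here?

yes

After Qg1: black king on h1; in check: yes, from the white queen on g1.
King squares — g1: attacked by Nh3; g2: attacked by Qg1; h2: attacked by Qg1.
Black has no legal moves → checkmate.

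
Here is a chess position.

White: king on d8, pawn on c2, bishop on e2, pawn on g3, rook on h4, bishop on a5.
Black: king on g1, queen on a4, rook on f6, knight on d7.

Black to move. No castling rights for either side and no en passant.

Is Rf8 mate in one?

no

After Rf8: white king on d8; in check: yes, from the black rook on f8.
White has 2 legal replies: Ke7, Kc7.
In check but a legal move exists → not checkmate.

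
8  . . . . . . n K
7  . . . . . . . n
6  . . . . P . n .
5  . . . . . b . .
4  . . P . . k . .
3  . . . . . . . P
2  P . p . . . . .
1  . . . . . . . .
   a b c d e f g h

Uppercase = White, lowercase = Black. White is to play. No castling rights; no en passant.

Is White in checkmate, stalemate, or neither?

neither

White to move; white king on h8.
In check: yes, from the black knight on g6.
King squares — g7: available; h7: available; g8: available.
Legal moves for White: Kxg8, Kxh7, Kg7.
White is in check but has 3 legal moves → neither.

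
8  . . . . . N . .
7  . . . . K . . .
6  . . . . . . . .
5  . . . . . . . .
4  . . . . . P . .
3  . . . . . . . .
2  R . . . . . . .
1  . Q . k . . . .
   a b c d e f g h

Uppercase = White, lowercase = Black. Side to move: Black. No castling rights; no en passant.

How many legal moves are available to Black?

Black to move; king on d1.
In check: yes, from the white queen on b1.
Legal moves: none.
Count: 0.

0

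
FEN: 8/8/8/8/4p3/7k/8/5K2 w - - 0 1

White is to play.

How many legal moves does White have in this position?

White to move; king on f1.
In check: no.
Legal moves: Kf2, Ke2, Kg1, Ke1.
Count: 4.

4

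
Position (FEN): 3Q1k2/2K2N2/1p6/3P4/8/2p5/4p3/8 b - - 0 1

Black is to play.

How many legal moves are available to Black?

Black to move; king on f8.
In check: yes, from the white queen on d8.
Legal moves: Kg7, Kxf7.
Count: 2.

2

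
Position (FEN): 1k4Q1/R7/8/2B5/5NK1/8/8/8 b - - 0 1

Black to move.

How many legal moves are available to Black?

Black to move; king on b8.
In check: yes, from the white queen on g8.
Legal moves: none.
Count: 0.

0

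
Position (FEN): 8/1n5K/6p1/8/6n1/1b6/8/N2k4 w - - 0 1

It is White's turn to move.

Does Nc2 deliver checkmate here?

no

After Nc2: black king on d1; in check: no.
Black is not in check, so this cannot be checkmate.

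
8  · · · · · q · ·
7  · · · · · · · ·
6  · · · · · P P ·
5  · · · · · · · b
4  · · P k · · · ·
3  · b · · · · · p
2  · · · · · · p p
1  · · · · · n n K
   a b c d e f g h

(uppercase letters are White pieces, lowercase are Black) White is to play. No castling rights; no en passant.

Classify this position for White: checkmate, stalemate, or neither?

checkmate

White to move; white king on h1.
In check: yes, from the black pawn on g2.
King squares — g1: attacked by Ph2; g2: attacked by Ph3; h2: attacked by Nf1.
Legal moves for White: none.
In check with no legal moves → checkmate.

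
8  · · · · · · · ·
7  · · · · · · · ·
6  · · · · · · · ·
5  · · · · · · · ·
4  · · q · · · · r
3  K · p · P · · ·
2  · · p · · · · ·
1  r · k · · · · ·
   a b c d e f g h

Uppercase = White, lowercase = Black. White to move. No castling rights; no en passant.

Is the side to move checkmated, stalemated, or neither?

checkmate

White to move; white king on a3.
In check: yes, from the black rook on a1.
King squares — a2: attacked by Ra1; b2: attacked by Kc1; b3: attacked by Qc4; a4: attacked by Ra1; b4: attacked by Qc4.
Legal moves for White: none.
In check with no legal moves → checkmate.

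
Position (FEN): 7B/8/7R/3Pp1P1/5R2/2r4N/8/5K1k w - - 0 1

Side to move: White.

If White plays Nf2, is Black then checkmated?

yes

After Nf2: black king on h1; in check: yes, from the white knight on f2 and the white rook on h6.
King squares — g1: attacked by Kf1; g2: attacked by Kf1; h2: attacked by Rh6.
Black has no legal moves → checkmate.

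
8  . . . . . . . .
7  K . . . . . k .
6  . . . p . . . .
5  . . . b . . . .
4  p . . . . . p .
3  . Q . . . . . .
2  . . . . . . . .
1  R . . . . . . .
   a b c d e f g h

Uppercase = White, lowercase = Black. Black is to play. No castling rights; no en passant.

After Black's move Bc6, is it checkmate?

After Bc6: white king on a7; in check: no.
White is not in check, so this cannot be checkmate.

no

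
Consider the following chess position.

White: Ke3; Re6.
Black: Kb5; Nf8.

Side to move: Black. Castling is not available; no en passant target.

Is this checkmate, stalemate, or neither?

Black to move; black king on b5.
In check: no.
Legal moves for Black: Nh7, Nd7, Ng6, Nxe6, Kc5, Ka5, Kc4, Kb4, Ka4.
Black has 9 legal moves and is not in check → neither.

neither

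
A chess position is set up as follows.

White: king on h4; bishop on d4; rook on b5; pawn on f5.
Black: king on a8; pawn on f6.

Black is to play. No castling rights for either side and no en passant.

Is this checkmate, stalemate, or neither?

Black to move; black king on a8.
In check: no.
King squares — a7: attacked by Bd4; b7: attacked by Rb5; b8: attacked by Rb5.
Legal moves for Black: none.
Not in check and no legal moves → stalemate.

stalemate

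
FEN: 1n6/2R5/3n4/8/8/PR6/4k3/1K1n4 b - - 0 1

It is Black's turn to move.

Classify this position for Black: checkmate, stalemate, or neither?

neither

Black to move; black king on e2.
In check: no.
Legal moves for Black include: Nd7, Nc6, Na6, Ne8, Nc8, Nf7, Nb7, Nf5, Nb5, Ne4, Nc4, Kf2, Kd2, Kf1, Ke1, Ne3, Nc3+, Nf2, ... (list truncated; more exist).
Black has legal moves and is not in check → neither.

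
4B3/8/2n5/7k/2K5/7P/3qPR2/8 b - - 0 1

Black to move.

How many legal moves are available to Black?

Black to move; king on h5.
In check: yes, from the white bishop on e8.
Legal moves: Kh6, Kg5, Kh4.
Count: 3.

3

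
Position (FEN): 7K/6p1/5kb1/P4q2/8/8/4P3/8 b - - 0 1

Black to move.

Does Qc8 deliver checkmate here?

yes

After Qc8: white king on h8; in check: yes, from the black queen on c8.
King squares — g7: attacked by Kf6; h7: attacked by Bg6; g8: attacked by Qc8.
White has no legal moves → checkmate.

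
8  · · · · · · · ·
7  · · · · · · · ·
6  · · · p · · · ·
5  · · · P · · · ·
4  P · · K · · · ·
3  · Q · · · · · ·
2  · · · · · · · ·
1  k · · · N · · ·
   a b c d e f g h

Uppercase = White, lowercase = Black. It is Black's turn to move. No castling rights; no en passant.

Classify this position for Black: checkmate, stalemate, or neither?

stalemate

Black to move; black king on a1.
In check: no.
King squares — b1: attacked by Qb3; a2: attacked by Qb3; b2: attacked by Qb3.
Legal moves for Black: none.
Not in check and no legal moves → stalemate.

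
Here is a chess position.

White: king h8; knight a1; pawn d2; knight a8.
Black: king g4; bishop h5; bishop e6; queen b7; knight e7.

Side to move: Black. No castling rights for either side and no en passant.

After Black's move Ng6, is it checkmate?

yes

After Ng6: white king on h8; in check: yes, from the black knight on g6.
King squares — g7: attacked by Qb7; h7: attacked by Qb7; g8: attacked by Be6.
White has no legal moves → checkmate.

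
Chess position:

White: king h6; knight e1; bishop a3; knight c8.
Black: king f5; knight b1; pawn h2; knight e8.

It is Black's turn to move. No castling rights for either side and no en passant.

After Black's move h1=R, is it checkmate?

yes

After h1=R: white king on h6; in check: yes, from the black rook on h1.
King squares — g5: attacked by Kf5; h5: attacked by Rh1; g6: attacked by Kf5; g7: attacked by Ne8; h7: attacked by Rh1.
White has no legal moves → checkmate.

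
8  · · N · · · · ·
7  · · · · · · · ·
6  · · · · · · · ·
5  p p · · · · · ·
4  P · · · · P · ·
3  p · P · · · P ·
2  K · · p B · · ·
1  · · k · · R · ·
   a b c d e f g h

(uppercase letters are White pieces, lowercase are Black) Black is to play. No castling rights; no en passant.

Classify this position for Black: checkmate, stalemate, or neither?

Black to move; black king on c1.
In check: yes, from the white rook on f1.
King squares — b1: attacked by Rf1; d1: attacked by Rf1; b2: attacked by Ka2; c2: available; d2: own pawn.
Legal moves for Black: Kc2, d1=Q, d1=R, d1=B, d1=N.
Black is in check but has 5 legal moves → neither.

neither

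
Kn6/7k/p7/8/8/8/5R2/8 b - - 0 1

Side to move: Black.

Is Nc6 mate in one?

no

After Nc6: white king on a8; in check: no.
White is not in check, so this cannot be checkmate.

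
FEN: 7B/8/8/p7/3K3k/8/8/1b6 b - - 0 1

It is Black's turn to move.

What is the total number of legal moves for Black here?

Black to move; king on h4.
In check: no.
Legal moves: Kh5, Kg5, Kg4, Kh3, Kg3, Bh7, Bg6, Bf5, Be4, Bd3, Bc2, Ba2, a4.
Count: 13.

13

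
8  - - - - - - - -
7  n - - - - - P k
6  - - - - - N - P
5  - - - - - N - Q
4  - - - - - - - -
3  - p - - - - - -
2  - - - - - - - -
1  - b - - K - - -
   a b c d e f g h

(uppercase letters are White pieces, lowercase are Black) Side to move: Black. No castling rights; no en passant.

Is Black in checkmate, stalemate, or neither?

Black to move; black king on h7.
In check: yes, from the white knight on f6.
King squares — g6: attacked by Qh5; h6: attacked by Nf5; g7: attacked by Nf5; g8: attacked by Nf6; h8: attacked by Pg7.
Legal moves for Black: none.
In check with no legal moves → checkmate.

checkmate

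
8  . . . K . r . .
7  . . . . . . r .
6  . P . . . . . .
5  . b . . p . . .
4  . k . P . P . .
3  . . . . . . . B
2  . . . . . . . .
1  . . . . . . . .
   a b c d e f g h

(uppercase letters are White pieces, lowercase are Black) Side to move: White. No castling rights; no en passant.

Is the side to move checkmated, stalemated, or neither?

White to move; white king on d8.
In check: yes, from the black rook on f8.
King squares — c7: attacked by Rg7; d7: attacked by Bb5; e7: attacked by Rg7; c8: attacked by Rf8; e8: attacked by Bb5.
Legal moves for White: none.
In check with no legal moves → checkmate.

checkmate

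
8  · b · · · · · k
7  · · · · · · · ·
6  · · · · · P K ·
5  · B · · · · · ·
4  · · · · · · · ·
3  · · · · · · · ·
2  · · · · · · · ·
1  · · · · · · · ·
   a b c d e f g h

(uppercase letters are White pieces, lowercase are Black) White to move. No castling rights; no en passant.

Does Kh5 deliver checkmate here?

After Kh5: black king on h8; in check: no.
Black is not in check, so this cannot be checkmate.

no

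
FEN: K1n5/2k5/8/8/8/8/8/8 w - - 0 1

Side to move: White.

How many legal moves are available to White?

0

White to move; king on a8.
In check: no.
Legal moves: none.
Count: 0.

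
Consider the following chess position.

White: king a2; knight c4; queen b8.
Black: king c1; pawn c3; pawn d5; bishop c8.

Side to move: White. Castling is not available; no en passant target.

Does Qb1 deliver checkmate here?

yes

After Qb1: black king on c1; in check: yes, from the white queen on b1.
King squares — b1: attacked by Ka2; d1: attacked by Qb1; b2: attacked by Qb1; c2: attacked by Qb1; d2: attacked by Nc4.
Black has no legal moves → checkmate.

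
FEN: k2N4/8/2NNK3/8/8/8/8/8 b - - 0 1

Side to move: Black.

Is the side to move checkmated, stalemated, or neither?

Black to move; black king on a8.
In check: no.
King squares — a7: attacked by Nc6; b7: attacked by Nd6; b8: attacked by Nc6.
Legal moves for Black: none.
Not in check and no legal moves → stalemate.

stalemate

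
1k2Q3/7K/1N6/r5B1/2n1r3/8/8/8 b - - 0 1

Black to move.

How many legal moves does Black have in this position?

4

Black to move; king on b8.
In check: yes, from the white queen on e8.
Legal moves: Kc7, Kb7, Ka7, Rxe8.
Count: 4.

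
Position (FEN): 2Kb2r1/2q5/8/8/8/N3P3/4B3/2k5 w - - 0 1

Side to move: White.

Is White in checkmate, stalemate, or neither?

White to move; white king on c8.
In check: yes, from the black queen on c7.
King squares — b7: attacked by Qc7; c7: attacked by Bd8; d7: attacked by Qc7; b8: attacked by Qc7; d8: attacked by Qc7.
Legal moves for White: none.
In check with no legal moves → checkmate.

checkmate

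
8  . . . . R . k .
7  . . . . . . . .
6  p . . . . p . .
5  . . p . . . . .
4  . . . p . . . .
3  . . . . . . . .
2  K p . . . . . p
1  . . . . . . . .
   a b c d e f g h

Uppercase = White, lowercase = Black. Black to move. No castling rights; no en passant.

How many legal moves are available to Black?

3

Black to move; king on g8.
In check: yes, from the white rook on e8.
Legal moves: Kh7, Kg7, Kf7.
Count: 3.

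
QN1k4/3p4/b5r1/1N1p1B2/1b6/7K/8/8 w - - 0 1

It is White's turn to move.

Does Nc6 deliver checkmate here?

After Nc6: black king on d8; in check: yes, from the white knight on c6 and the white queen on a8.
King squares — c7: attacked by Nb5; d7: own pawn; e7: attacked by Nc6; c8: attacked by Qa8; e8: attacked by Qa8.
Black has no legal moves → checkmate.

yes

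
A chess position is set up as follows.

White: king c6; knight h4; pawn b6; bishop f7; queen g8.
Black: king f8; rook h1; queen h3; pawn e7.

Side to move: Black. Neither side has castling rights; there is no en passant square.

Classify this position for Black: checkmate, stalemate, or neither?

Black to move; black king on f8.
In check: yes, from the white queen on g8.
King squares — e7: own pawn; f7: attacked by Qg8; g7: attacked by Qg8; e8: attacked by Bf7; g8: attacked by Bf7.
Legal moves for Black: none.
In check with no legal moves → checkmate.

checkmate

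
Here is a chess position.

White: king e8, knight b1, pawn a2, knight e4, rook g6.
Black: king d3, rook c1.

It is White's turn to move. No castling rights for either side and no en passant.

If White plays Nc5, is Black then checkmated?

After Nc5: black king on d3; in check: yes, from the white knight on c5.
Black has 6 legal replies: Kd4, Kc4, Ke3, Ke2, Kc2, Rxc5.
In check but a legal move exists → not checkmate.

no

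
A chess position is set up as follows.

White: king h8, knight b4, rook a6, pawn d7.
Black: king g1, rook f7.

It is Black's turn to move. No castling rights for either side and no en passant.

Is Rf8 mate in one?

After Rf8: white king on h8; in check: yes, from the black rook on f8.
White has 2 legal replies: Kh7, Kg7.
In check but a legal move exists → not checkmate.

no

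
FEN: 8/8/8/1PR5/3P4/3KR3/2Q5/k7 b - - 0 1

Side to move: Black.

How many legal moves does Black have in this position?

0

Black to move; king on a1.
In check: no.
Legal moves: none.
Count: 0.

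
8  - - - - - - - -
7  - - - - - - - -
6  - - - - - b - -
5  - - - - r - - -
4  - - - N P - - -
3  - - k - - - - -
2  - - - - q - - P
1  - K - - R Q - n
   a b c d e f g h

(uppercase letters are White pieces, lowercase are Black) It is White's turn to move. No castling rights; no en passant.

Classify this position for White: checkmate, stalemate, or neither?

neither

White to move; white king on b1.
In check: no.
Legal moves for White include: Ne6, Nc6, Nf5, Nb5+, Nf3, Nb3, Nxe2+, Nc2, Qxf6, Qf5, Qf4, Qh3+, Qf3+, Qg2, Qf2, Qxe2, Qxh1, Qg1, ... (list truncated; more exist).
White has legal moves and is not in check → neither.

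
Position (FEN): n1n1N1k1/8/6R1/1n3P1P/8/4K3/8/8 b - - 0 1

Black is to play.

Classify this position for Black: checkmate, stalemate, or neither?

Black to move; black king on g8.
In check: yes, from the white rook on g6.
Legal moves for Black: Kh8, Kf8, Kh7, Kf7.
Black is in check but has 4 legal moves → neither.

neither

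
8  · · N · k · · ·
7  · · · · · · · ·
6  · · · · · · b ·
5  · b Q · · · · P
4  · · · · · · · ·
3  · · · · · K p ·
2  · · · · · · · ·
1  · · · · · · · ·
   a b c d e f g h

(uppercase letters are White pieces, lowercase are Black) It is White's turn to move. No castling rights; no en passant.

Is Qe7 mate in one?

yes

After Qe7: black king on e8; in check: yes, from the white queen on e7.
King squares — d7: attacked by Qe7; e7: attacked by Nc8; f7: attacked by Qe7; d8: attacked by Qe7; f8: attacked by Qe7.
Black has no legal moves → checkmate.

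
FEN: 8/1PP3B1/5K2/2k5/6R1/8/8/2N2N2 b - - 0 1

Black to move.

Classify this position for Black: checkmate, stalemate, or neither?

Black to move; black king on c5.
In check: no.
Legal moves for Black: Kd6, Kc6, Kb6, Kd5, Kb5.
Black has 5 legal moves and is not in check → neither.

neither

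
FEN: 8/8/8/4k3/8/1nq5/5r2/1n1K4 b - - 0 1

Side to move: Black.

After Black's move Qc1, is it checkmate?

yes

After Qc1: white king on d1; in check: yes, from the black queen on c1.
King squares — c1: attacked by Nb3; e1: attacked by Qc1; c2: attacked by Qc1; d2: attacked by Nb1; e2: attacked by Rf2.
White has no legal moves → checkmate.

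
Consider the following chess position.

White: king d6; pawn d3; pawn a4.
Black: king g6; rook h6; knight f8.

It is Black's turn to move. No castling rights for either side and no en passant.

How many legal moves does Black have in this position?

Black to move; king on g6.
In check: no.
Legal moves: Nh7, Nd7, Ne6, Rh8, Rh7, Rh5, Rh4, Rh3, Rh2, Rh1, Kh7+, Kg7+, Kf7+, Kf6, Kh5+, Kg5+, Kf5+.
Count: 17.

17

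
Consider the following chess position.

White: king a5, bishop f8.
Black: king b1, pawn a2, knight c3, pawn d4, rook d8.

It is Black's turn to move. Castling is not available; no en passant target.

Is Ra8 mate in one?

After Ra8: white king on a5; in check: yes, from the black rook on a8.
White has 2 legal replies: Kb6, Kb4.
In check but a legal move exists → not checkmate.

no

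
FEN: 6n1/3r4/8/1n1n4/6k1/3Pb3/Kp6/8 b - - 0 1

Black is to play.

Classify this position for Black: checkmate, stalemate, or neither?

Black to move; black king on g4.
In check: no.
Legal moves for Black include: Nge7, Nh6, Ngf6, Rd8, Rh7, Rg7, Rf7, Re7, Rc7, Rb7, Ra7+, Rd6, Nde7, Ndc7, Ndf6, Nb6, Nf4, Nb4+, ... (list truncated; more exist).
Black has legal moves and is not in check → neither.

neither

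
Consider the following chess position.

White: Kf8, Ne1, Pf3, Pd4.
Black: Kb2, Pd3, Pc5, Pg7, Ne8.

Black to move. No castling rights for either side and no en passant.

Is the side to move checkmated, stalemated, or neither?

neither

Black to move; black king on b2.
In check: no.
Legal moves for Black: Nc7, Nf6, Nd6, Kc3, Kb3, Ka3, Ka2, Kc1, Kb1, Ka1, cxd4, g6, c4, d2, g5.
Black has 15 legal moves and is not in check → neither.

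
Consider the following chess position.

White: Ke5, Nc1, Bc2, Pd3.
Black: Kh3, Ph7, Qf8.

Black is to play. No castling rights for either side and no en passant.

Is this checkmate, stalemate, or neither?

neither

Black to move; black king on h3.
In check: no.
Legal moves for Black include: Qh8+, Qg8, Qe8+, Qd8, Qc8, Qb8+, Qa8, Qg7+, Qf7, Qe7+, Qh6, Qf6+, Qd6+, Qf5+, Qc5+, Qf4+, Qb4, Qf3, ... (list truncated; more exist).
Black has legal moves and is not in check → neither.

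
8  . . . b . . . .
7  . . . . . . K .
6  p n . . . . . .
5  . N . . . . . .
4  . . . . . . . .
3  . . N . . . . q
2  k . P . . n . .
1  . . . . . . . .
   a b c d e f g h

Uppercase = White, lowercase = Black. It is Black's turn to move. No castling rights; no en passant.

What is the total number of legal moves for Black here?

3

Black to move; king on a2.
In check: yes, from the white knight on c3.
Legal moves: Kb2, Ka1, Qxc3+.
Count: 3.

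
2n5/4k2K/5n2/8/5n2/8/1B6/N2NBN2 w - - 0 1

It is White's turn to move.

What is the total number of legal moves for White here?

4

White to move; king on h7.
In check: yes, from the black knight on f6.
Legal moves: Kh8, Kg7, Kh6, Bxf6+.
Count: 4.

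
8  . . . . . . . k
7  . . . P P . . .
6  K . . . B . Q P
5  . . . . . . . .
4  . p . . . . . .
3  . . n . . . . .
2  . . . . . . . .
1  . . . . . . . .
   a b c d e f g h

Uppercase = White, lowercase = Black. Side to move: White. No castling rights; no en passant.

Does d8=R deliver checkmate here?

yes

After d8=R: black king on h8; in check: yes, from the white rook on d8.
King squares — g7: attacked by Qg6; h7: attacked by Qg6; g8: attacked by Be6.
Black has no legal moves → checkmate.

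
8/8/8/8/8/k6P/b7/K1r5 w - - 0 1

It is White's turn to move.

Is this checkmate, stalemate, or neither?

checkmate

White to move; white king on a1.
In check: yes, from the black rook on c1.
King squares — b1: attacked by Rc1; a2: attacked by Ka3; b2: attacked by Ka3.
Legal moves for White: none.
In check with no legal moves → checkmate.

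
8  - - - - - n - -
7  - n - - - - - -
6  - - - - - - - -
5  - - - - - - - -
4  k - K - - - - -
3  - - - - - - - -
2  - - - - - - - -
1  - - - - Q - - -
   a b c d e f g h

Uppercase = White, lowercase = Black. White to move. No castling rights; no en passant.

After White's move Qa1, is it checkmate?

yes

After Qa1: black king on a4; in check: yes, from the white queen on a1.
King squares — a3: attacked by Qa1; b3: attacked by Kc4; b4: attacked by Kc4; a5: attacked by Qa1; b5: attacked by Kc4.
Black has no legal moves → checkmate.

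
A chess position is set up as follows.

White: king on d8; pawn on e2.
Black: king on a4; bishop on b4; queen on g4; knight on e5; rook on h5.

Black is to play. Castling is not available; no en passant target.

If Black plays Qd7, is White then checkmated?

After Qd7: white king on d8; in check: yes, from the black queen on d7.
King squares — c7: attacked by Qd7; d7: attacked by Ne5; e7: attacked by Bb4; c8: attacked by Qd7; e8: attacked by Qd7.
White has no legal moves → checkmate.

yes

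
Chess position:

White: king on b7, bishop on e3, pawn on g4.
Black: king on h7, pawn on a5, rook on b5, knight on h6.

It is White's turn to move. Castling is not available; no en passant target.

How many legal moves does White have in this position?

White to move; king on b7.
In check: yes, from the black rook on b5.
Legal moves: Kc8, Ka8, Kc7, Ka7, Kc6, Ka6, Bb6.
Count: 7.

7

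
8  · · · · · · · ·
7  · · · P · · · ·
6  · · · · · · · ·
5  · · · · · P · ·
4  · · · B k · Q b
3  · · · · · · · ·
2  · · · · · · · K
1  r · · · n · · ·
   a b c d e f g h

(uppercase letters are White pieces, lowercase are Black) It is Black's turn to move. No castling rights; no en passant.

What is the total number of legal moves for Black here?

Black to move; king on e4.
In check: yes, from the white queen on g4.
Legal moves: Kd5, Kd3.
Count: 2.

2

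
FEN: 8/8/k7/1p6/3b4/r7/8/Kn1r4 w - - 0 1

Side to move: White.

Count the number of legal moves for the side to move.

0

White to move; king on a1.
In check: yes, from the black rook on a3 and the black bishop on d4.
Legal moves: none.
Count: 0.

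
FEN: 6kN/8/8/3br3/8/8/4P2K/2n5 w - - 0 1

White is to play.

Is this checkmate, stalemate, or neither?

White to move; white king on h2.
In check: no.
Legal moves for White: Nf7, Ng6, Kh3, Kg3, Kg1, e3, e4.
White has 7 legal moves and is not in check → neither.

neither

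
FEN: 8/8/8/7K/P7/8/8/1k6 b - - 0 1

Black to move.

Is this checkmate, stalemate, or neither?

Black to move; black king on b1.
In check: no.
Legal moves for Black: Kc2, Kb2, Ka2, Kc1, Ka1.
Black has 5 legal moves and is not in check → neither.

neither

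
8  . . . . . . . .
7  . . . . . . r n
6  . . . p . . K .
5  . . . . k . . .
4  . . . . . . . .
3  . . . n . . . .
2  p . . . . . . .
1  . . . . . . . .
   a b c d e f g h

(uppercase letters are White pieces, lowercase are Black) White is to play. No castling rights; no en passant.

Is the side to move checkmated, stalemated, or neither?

neither

White to move; white king on g6.
In check: yes, from the black rook on g7.
King squares — f5: attacked by Ke5; g5: attacked by Rg7; h5: available; f6: attacked by Ke5; h6: available; f7: attacked by Rg7; g7: available; h7: attacked by Rg7.
Legal moves for White: Kxg7, Kh6, Kh5.
White is in check but has 3 legal moves → neither.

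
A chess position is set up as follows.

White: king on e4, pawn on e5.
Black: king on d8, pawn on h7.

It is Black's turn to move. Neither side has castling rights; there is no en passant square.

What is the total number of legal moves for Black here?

Black to move; king on d8.
In check: no.
Legal moves: Ke8, Kc8, Ke7, Kd7, Kc7, h6, h5.
Count: 7.

7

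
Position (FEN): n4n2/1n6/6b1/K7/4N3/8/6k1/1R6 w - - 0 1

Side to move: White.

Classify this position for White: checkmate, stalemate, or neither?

White to move; white king on a5.
In check: yes, from the black knight on b7.
King squares — a4: available; b4: available; b5: available; a6: available; b6: attacked by Na8.
Legal moves for White: Ka6, Kb5, Kb4, Ka4, Rxb7.
White is in check but has 5 legal moves → neither.

neither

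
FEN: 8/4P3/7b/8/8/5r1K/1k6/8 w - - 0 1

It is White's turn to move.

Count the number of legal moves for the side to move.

White to move; king on h3.
In check: yes, from the black rook on f3.
Legal moves: Kh4, Kg4, Kh2, Kg2.
Count: 4.

4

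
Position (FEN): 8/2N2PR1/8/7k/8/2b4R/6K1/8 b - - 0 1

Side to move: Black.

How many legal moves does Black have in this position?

0

Black to move; king on h5.
In check: yes, from the white rook on h3.
Legal moves: none.
Count: 0.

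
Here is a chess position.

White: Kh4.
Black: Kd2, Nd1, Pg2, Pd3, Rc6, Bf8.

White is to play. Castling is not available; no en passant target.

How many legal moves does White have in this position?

5

White to move; king on h4.
In check: no.
Legal moves: Kh5, Kg5, Kg4, Kh3, Kg3.
Count: 5.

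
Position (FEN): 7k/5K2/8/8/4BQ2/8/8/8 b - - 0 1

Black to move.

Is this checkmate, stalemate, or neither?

stalemate

Black to move; black king on h8.
In check: no.
King squares — g7: attacked by Kf7; h7: attacked by Be4; g8: attacked by Kf7.
Legal moves for Black: none.
Not in check and no legal moves → stalemate.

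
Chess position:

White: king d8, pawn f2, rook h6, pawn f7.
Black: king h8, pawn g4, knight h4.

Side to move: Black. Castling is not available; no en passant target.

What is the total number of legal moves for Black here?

Black to move; king on h8.
In check: yes, from the white rook on h6.
Legal moves: Kg7.
Count: 1.

1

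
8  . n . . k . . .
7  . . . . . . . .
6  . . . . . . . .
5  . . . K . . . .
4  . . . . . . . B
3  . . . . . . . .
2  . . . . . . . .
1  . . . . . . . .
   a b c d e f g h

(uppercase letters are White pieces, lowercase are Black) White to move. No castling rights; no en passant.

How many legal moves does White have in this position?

14

White to move; king on d5.
In check: no.
Legal moves: Ke6, Kd6, Ke5, Kc5, Ke4, Kd4, Kc4, Bd8, Be7, Bf6, Bg5, Bg3, Bf2, Be1.
Count: 14.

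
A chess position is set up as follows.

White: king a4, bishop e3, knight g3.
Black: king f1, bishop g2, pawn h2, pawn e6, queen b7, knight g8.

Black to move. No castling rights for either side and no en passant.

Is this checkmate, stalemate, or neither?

neither

Black to move; black king on f1.
In check: yes, from the white knight on g3.
King squares — e1: available; g1: attacked by Be3; e2: attacked by Ng3; f2: attacked by Be3; g2: own bishop.
Legal moves for Black: Ke1.
Black is in check but has 1 legal move → neither.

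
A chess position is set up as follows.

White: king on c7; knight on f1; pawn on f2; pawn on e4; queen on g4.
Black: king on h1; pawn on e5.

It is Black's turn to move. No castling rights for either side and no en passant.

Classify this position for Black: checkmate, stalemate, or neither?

Black to move; black king on h1.
In check: no.
King squares — g1: attacked by Qg4; g2: attacked by Qg4; h2: attacked by Nf1.
Legal moves for Black: none.
Not in check and no legal moves → stalemate.

stalemate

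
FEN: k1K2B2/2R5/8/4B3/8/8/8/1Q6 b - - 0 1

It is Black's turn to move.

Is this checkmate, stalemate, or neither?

stalemate

Black to move; black king on a8.
In check: no.
King squares — a7: attacked by Rc7; b7: attacked by Qb1; b8: attacked by Qb1.
Legal moves for Black: none.
Not in check and no legal moves → stalemate.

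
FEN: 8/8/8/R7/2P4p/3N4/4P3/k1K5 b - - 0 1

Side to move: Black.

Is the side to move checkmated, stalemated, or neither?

checkmate

Black to move; black king on a1.
In check: yes, from the white rook on a5.
King squares — b1: attacked by Kc1; a2: attacked by Ra5; b2: attacked by Kc1.
Legal moves for Black: none.
In check with no legal moves → checkmate.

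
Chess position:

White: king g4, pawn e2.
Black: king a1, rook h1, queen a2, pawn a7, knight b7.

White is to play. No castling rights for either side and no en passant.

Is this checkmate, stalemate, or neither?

White to move; white king on g4.
In check: no.
Legal moves for White: Kg5, Kf5, Kf4, Kg3, Kf3, e3, e4.
White has 7 legal moves and is not in check → neither.

neither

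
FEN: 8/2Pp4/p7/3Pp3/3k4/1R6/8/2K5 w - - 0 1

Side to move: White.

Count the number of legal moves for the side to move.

White to move; king on c1.
In check: no.
Legal moves: Rb8, Rb7, Rb6, Rb5, Rb4+, Rh3, Rg3, Rf3, Re3, Rd3+, Rc3, Ra3, Rb2, Rb1, Kd2, Kc2, Kb2, Kd1, Kb1, c8=Q, c8=R, c8=B, c8=N, d6.
Count: 24.

24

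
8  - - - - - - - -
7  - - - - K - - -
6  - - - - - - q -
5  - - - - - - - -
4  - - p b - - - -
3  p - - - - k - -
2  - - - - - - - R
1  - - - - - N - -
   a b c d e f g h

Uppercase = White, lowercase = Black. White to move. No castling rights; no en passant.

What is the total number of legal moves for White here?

20

White to move; king on e7.
In check: no.
Legal moves: Kf8, Kd8, Kd7, Rh8, Rh7, Rh6, Rh5, Rh4, Rh3+, Rg2, Rf2+, Re2, Rd2, Rc2, Rb2, Ra2, Rh1, Ng3, Ne3, Nd2+.
Count: 20.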